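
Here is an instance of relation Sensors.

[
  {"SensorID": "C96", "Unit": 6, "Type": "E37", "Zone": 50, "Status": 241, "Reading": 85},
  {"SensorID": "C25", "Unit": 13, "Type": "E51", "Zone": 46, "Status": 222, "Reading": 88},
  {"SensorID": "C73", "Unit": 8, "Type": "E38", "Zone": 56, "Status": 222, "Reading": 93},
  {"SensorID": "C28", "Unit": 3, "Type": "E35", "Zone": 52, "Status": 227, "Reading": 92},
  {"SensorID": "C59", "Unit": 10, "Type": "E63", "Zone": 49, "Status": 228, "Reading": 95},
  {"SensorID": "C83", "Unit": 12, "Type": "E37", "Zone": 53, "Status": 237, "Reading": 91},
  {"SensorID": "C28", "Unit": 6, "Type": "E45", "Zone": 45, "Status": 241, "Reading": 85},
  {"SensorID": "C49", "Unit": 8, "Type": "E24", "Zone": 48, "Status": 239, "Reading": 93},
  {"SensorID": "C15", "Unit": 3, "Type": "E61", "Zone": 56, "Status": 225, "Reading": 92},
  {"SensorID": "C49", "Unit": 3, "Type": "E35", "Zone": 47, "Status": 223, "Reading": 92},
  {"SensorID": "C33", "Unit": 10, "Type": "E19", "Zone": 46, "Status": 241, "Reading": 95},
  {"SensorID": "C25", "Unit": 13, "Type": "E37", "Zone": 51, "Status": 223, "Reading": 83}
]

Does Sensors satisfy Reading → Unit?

Reading=85: 2 rows → Unit = 6, 6 ✓
Reading=88: 1 row → Unit = 13 ✓
Reading=93: 2 rows → Unit = 8, 8 ✓
Reading=92: 3 rows → Unit = 3, 3, 3 ✓
Reading=95: 2 rows → Unit = 10, 10 ✓
Reading=91: 1 row → Unit = 12 ✓
Reading=83: 1 row → Unit = 13 ✓
Every Reading value is associated with a single Unit value, so Reading → Unit holds.

Yes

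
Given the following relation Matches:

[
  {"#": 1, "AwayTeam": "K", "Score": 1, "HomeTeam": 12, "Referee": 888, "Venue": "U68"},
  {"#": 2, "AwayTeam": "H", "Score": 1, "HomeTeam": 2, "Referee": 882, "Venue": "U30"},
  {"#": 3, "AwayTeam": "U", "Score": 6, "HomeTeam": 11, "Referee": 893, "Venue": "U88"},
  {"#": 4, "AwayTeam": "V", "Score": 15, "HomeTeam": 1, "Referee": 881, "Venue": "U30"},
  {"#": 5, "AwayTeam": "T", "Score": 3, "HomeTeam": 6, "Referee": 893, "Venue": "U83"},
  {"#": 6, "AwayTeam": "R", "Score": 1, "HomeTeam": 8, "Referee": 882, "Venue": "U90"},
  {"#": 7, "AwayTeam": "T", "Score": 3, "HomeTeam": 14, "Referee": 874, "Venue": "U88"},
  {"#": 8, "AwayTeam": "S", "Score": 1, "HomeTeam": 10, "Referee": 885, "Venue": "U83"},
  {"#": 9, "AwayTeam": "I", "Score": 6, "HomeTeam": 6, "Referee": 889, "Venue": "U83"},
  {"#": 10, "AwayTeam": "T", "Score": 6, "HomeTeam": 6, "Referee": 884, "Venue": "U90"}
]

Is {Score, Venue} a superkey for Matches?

All 10 rows have distinct {Score, Venue} values, so {Score, Venue} → (all attributes) holds and {Score, Venue} is a superkey.

Yes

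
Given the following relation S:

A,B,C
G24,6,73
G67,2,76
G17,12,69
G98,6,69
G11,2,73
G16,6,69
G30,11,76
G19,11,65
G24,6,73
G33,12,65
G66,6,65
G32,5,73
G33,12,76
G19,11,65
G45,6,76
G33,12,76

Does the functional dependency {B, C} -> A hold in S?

(B=6, C=73): 2 rows → A = G24, G24 ✓
(B=2, C=76): 1 row → A = G67 ✓
(B=12, C=69): 1 row → A = G17 ✓
(B=6, C=69): 2 rows → A takes values {G98, G16} — violation
(B=2, C=73): 1 row → A = G11 ✓
(B=11, C=76): 1 row → A = G30 ✓
(B=11, C=65): 2 rows → A = G19, G19 ✓
(B=12, C=65): 1 row → A = G33 ✓
(B=6, C=65): 1 row → A = G66 ✓
(B=5, C=73): 1 row → A = G32 ✓
(B=12, C=76): 2 rows → A = G33, G33 ✓
(B=6, C=76): 1 row → A = G45 ✓
Two rows agree on {B, C} but differ on A, so {B, C} -> A does not hold.

No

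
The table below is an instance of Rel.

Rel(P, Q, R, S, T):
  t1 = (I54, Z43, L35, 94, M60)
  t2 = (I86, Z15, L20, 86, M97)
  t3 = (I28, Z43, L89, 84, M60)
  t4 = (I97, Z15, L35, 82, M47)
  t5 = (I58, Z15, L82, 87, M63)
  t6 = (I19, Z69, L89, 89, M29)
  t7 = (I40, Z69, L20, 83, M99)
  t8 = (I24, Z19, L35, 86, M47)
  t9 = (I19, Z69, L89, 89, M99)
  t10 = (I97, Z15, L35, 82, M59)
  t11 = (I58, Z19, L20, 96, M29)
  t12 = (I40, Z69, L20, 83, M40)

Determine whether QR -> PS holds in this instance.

Yes

(Q=Z43, R=L35): row 1 → {P,S} = (I54, 94) ✓
(Q=Z15, R=L20): row 2 → {P,S} = (I86, 86) ✓
(Q=Z43, R=L89): row 3 → {P,S} = (I28, 84) ✓
(Q=Z15, R=L35): rows 4, 10 → {P,S} = (I97, 82), (I97, 82) ✓
(Q=Z15, R=L82): row 5 → {P,S} = (I58, 87) ✓
(Q=Z69, R=L89): rows 6, 9 → {P,S} = (I19, 89), (I19, 89) ✓
(Q=Z69, R=L20): rows 7, 12 → {P,S} = (I40, 83), (I40, 83) ✓
(Q=Z19, R=L35): row 8 → {P,S} = (I24, 86) ✓
(Q=Z19, R=L20): row 11 → {P,S} = (I58, 96) ✓
Every QR value is associated with a single PS value, so QR -> PS holds.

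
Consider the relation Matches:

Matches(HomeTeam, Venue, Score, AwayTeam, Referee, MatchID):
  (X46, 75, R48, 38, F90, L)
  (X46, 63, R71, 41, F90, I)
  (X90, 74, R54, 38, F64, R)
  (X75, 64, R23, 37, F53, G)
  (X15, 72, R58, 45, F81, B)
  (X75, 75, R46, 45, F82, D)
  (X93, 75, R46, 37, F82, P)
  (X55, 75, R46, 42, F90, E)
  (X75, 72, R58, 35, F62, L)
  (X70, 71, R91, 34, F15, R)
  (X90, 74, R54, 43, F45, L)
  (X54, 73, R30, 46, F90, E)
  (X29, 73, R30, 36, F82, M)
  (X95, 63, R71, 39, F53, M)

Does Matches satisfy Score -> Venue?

Score=R48: 1 row → Venue = 75 ✓
Score=R71: 2 rows → Venue = 63, 63 ✓
Score=R54: 2 rows → Venue = 74, 74 ✓
Score=R23: 1 row → Venue = 64 ✓
Score=R58: 2 rows → Venue = 72, 72 ✓
Score=R46: 3 rows → Venue = 75, 75, 75 ✓
Score=R91: 1 row → Venue = 71 ✓
Score=R30: 2 rows → Venue = 73, 73 ✓
Every Score value is associated with a single Venue value, so Score -> Venue holds.

Yes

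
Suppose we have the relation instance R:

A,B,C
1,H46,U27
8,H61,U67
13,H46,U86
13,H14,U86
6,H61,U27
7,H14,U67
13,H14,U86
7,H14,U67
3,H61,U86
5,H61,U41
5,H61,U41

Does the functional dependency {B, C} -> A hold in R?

Yes

(B=H46, C=U27): 1 row → A = 1 ✓
(B=H61, C=U67): 1 row → A = 8 ✓
(B=H46, C=U86): 1 row → A = 13 ✓
(B=H14, C=U86): 2 rows → A = 13, 13 ✓
(B=H61, C=U27): 1 row → A = 6 ✓
(B=H14, C=U67): 2 rows → A = 7, 7 ✓
(B=H61, C=U86): 1 row → A = 3 ✓
(B=H61, C=U41): 2 rows → A = 5, 5 ✓
Every {B, C} value is associated with a single A value, so {B, C} -> A holds.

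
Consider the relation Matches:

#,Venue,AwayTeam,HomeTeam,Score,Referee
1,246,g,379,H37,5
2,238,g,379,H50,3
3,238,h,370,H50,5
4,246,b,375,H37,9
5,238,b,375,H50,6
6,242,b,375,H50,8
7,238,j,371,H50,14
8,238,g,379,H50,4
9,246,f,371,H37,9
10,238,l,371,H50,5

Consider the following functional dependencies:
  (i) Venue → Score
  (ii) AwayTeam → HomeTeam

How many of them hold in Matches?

2

(i) Venue → Score: every LHS value maps to a single RHS value — holds.
(ii) AwayTeam → HomeTeam: every LHS value maps to a single RHS value — holds.
2 of the 2 dependencies hold.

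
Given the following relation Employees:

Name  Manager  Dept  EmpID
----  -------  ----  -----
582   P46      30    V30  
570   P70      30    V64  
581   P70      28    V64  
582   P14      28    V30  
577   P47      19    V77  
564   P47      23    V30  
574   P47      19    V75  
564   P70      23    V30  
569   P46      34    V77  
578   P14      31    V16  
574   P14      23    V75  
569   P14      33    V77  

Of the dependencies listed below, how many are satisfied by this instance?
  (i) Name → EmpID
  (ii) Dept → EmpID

(i) Name → EmpID: every LHS value maps to a single RHS value — holds.
(ii) Dept → EmpID: Dept=30: 2 rows → EmpID takes values {V30, V64} — violation; Dept=28: 2 rows → EmpID takes values {V64, V30} — violation; Dept=19: 2 rows → EmpID takes values {V77, V75} — violation; Dept=23: 3 rows → EmpID takes values {V30, V75} — violation — fails.
1 of the 2 dependencies holds.

1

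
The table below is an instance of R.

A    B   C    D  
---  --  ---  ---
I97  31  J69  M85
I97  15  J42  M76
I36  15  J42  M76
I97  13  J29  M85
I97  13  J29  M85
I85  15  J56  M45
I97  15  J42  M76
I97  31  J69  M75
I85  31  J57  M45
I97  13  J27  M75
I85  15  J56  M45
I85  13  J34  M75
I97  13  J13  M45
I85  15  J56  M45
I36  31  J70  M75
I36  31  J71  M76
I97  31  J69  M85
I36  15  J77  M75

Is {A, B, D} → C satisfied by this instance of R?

Yes

(A=I97, B=31, D=M85): 2 rows → C = J69, J69 ✓
(A=I97, B=15, D=M76): 2 rows → C = J42, J42 ✓
(A=I36, B=15, D=M76): 1 row → C = J42 ✓
(A=I97, B=13, D=M85): 2 rows → C = J29, J29 ✓
(A=I85, B=15, D=M45): 3 rows → C = J56, J56, J56 ✓
(A=I97, B=31, D=M75): 1 row → C = J69 ✓
(A=I85, B=31, D=M45): 1 row → C = J57 ✓
(A=I97, B=13, D=M75): 1 row → C = J27 ✓
(A=I85, B=13, D=M75): 1 row → C = J34 ✓
(A=I97, B=13, D=M45): 1 row → C = J13 ✓
(A=I36, B=31, D=M75): 1 row → C = J70 ✓
(A=I36, B=31, D=M76): 1 row → C = J71 ✓
(A=I36, B=15, D=M75): 1 row → C = J77 ✓
Every {A, B, D} value is associated with a single C value, so {A, B, D} → C holds.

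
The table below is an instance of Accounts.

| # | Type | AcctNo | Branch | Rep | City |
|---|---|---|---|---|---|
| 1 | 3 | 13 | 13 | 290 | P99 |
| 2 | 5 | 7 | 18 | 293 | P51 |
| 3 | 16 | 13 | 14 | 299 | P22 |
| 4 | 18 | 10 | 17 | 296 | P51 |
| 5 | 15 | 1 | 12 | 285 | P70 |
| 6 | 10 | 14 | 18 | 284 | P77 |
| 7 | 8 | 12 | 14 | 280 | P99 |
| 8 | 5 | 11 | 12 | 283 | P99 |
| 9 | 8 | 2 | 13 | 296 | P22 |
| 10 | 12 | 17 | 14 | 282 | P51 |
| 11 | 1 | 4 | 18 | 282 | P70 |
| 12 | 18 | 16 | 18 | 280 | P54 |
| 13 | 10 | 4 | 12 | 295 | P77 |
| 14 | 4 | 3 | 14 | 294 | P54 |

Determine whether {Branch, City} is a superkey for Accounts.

Yes

All 14 rows have distinct {Branch, City} values, so {Branch, City} → (all attributes) holds and {Branch, City} is a superkey.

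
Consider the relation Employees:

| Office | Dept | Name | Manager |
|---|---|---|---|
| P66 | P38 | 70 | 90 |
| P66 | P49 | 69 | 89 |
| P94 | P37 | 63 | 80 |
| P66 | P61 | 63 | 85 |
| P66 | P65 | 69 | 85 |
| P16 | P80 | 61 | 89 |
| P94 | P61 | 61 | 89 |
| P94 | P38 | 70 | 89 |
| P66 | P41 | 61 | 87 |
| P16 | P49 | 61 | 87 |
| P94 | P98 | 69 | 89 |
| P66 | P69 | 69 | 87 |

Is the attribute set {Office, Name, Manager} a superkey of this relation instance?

Yes

All 12 rows have distinct {Office, Name, Manager} values, so {Office, Name, Manager} → (all attributes) holds and {Office, Name, Manager} is a superkey.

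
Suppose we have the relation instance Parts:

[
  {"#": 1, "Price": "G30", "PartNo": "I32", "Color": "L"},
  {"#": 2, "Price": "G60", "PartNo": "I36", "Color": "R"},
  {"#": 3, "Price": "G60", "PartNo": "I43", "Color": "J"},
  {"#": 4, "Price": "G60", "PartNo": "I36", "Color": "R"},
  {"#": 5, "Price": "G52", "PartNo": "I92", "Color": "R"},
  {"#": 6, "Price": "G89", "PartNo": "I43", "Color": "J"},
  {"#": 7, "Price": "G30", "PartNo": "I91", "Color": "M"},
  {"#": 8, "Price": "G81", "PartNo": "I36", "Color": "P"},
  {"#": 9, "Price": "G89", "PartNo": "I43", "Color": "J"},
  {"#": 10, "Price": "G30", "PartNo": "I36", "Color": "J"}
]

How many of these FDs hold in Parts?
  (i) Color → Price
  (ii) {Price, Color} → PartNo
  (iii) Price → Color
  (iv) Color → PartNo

(i) Color → Price: Color=R: rows 2, 4, 5 → Price takes values {G60, G52} — violation; Color=J: rows 3, 6, 9, 10 → Price takes values {G60, G89, G30} — violation — fails.
(ii) {Price, Color} → PartNo: every LHS value maps to a single RHS value — holds.
(iii) Price → Color: Price=G30: rows 1, 7, 10 → Color takes values {L, M, J} — violation; Price=G60: rows 2, 3, 4 → Color takes values {R, J} — violation — fails.
(iv) Color → PartNo: Color=R: rows 2, 4, 5 → PartNo takes values {I36, I92} — violation; Color=J: rows 3, 6, 9, 10 → PartNo takes values {I43, I36} — violation — fails.
1 of the 4 dependencies holds.

1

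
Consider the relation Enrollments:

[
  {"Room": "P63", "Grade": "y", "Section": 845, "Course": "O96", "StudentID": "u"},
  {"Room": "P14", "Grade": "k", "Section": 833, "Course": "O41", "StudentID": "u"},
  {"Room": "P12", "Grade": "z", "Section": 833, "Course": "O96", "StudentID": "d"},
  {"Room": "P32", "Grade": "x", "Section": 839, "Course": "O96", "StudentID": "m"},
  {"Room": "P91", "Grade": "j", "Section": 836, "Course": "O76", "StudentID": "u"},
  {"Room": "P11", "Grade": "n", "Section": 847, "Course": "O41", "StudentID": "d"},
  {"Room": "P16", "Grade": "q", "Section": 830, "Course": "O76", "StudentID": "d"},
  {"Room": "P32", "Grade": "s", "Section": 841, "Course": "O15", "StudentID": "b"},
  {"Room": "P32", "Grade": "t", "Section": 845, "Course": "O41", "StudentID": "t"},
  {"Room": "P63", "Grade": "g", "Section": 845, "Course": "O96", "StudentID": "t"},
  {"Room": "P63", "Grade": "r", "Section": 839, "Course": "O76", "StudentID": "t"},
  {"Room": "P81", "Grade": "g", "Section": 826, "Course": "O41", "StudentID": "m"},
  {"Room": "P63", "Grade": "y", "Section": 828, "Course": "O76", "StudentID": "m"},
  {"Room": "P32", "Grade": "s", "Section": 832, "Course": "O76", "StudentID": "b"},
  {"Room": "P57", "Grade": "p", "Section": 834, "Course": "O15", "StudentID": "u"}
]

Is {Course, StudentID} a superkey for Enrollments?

Yes

All 15 rows have distinct {Course, StudentID} values, so {Course, StudentID} → (all attributes) holds and {Course, StudentID} is a superkey.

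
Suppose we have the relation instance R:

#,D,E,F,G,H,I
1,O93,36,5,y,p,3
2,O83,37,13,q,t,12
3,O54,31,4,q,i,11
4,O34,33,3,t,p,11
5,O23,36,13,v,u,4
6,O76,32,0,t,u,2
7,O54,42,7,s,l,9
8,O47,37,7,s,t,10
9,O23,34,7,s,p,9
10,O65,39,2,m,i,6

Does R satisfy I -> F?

No

I=3: row 1 → F = 5 ✓
I=12: row 2 → F = 13 ✓
I=11: rows 3, 4 → F takes values {4, 3} — violation
I=4: row 5 → F = 13 ✓
I=2: row 6 → F = 0 ✓
I=9: rows 7, 9 → F = 7, 7 ✓
I=10: row 8 → F = 7 ✓
I=6: row 10 → F = 2 ✓
Two rows agree on I but differ on F, so I -> F does not hold.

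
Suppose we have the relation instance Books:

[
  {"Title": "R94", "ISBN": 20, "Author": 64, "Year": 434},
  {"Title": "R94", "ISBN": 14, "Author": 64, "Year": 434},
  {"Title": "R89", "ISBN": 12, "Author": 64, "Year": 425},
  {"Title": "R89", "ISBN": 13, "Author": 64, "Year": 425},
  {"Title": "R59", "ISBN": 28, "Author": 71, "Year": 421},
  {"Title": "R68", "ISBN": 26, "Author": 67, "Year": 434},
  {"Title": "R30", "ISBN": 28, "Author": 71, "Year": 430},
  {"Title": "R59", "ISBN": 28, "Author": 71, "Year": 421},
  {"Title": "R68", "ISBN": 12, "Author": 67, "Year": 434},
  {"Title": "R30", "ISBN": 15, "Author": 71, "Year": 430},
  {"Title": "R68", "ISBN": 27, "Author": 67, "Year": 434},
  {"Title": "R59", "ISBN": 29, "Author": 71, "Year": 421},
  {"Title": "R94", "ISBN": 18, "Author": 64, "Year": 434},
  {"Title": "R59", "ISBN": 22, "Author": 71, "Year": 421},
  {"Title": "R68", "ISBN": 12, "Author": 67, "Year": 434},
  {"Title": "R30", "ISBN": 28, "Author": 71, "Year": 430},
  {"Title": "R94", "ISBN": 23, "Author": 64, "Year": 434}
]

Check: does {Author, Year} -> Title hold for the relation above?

(Author=64, Year=434): 4 rows → Title = R94, R94, R94, R94 ✓
(Author=64, Year=425): 2 rows → Title = R89, R89 ✓
(Author=71, Year=421): 4 rows → Title = R59, R59, R59, R59 ✓
(Author=67, Year=434): 4 rows → Title = R68, R68, R68, R68 ✓
(Author=71, Year=430): 3 rows → Title = R30, R30, R30 ✓
Every {Author, Year} value is associated with a single Title value, so {Author, Year} -> Title holds.

Yes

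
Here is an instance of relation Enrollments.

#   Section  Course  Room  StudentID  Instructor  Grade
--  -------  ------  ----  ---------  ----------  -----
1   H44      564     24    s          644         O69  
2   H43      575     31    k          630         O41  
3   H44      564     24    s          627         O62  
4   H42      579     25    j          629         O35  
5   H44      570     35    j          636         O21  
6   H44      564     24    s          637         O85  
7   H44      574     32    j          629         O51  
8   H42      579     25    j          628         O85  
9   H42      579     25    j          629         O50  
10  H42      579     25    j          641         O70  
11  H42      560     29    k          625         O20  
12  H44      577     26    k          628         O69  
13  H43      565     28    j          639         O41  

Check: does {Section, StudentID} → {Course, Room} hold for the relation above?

(Section=H44, StudentID=s): rows 1, 3, 6 → {Course,Room} = (564, 24), (564, 24), (564, 24) ✓
(Section=H43, StudentID=k): row 2 → {Course,Room} = (575, 31) ✓
(Section=H42, StudentID=j): rows 4, 8, 9, 10 → {Course,Room} = (579, 25), (579, 25), (579, 25), (579, 25) ✓
(Section=H44, StudentID=j): rows 5, 7 → {Course,Room} takes values {(570, 35), (574, 32)} — violation
(Section=H42, StudentID=k): row 11 → {Course,Room} = (560, 29) ✓
(Section=H44, StudentID=k): row 12 → {Course,Room} = (577, 26) ✓
(Section=H43, StudentID=j): row 13 → {Course,Room} = (565, 28) ✓
Two rows agree on {Section, StudentID} but differ on {Course, Room}, so {Section, StudentID} → {Course, Room} does not hold.

No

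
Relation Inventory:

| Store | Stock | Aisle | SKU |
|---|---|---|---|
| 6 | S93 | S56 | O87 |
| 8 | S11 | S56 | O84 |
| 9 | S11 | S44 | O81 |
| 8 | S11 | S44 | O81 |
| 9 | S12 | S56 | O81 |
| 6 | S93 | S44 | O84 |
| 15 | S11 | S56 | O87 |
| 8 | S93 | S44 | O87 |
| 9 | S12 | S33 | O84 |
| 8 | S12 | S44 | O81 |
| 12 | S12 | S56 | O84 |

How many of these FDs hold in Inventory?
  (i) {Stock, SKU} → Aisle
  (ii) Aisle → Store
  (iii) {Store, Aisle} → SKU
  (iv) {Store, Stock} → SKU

0

(i) {Stock, SKU} → Aisle: (Stock=S93, SKU=O87): 2 rows → Aisle takes values {S56, S44} — violation; (Stock=S12, SKU=O81): 2 rows → Aisle takes values {S56, S44} — violation; (Stock=S12, SKU=O84): 2 rows → Aisle takes values {S33, S56} — violation — fails.
(ii) Aisle → Store: Aisle=S56: 5 rows → Store takes values {6, 8, 9, 15, 12} — violation; Aisle=S44: 5 rows → Store takes values {9, 8, 6} — violation — fails.
(iii) {Store, Aisle} → SKU: (Store=8, Aisle=S44): 3 rows → SKU takes values {O81, O87} — violation — fails.
(iv) {Store, Stock} → SKU: (Store=6, Stock=S93): 2 rows → SKU takes values {O87, O84} — violation; (Store=8, Stock=S11): 2 rows → SKU takes values {O84, O81} — violation; (Store=9, Stock=S12): 2 rows → SKU takes values {O81, O84} — violation — fails.
None of the 4 dependencies hold.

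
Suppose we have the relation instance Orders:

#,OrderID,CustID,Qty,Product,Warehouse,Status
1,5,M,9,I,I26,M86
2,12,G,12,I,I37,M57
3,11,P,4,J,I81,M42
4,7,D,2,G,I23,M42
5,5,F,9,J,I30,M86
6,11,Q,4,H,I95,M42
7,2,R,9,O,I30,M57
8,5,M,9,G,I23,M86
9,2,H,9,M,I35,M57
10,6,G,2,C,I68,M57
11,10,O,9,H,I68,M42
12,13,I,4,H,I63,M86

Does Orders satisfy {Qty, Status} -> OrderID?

Yes

(Qty=9, Status=M86): rows 1, 5, 8 → OrderID = 5, 5, 5 ✓
(Qty=12, Status=M57): row 2 → OrderID = 12 ✓
(Qty=4, Status=M42): rows 3, 6 → OrderID = 11, 11 ✓
(Qty=2, Status=M42): row 4 → OrderID = 7 ✓
(Qty=9, Status=M57): rows 7, 9 → OrderID = 2, 2 ✓
(Qty=2, Status=M57): row 10 → OrderID = 6 ✓
(Qty=9, Status=M42): row 11 → OrderID = 10 ✓
(Qty=4, Status=M86): row 12 → OrderID = 13 ✓
Every {Qty, Status} value is associated with a single OrderID value, so {Qty, Status} -> OrderID holds.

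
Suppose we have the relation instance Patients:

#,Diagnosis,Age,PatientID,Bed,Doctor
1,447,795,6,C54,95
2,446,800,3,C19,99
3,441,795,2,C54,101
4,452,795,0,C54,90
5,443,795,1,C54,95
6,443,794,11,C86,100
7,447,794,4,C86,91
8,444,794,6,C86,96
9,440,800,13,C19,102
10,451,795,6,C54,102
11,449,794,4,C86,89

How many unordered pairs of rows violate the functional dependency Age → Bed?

0

Age=795: all 5 rows agree on Bed — 0 pairs.
Age=800: all 2 rows agree on Bed — 0 pairs.
Age=794: all 4 rows agree on Bed — 0 pairs.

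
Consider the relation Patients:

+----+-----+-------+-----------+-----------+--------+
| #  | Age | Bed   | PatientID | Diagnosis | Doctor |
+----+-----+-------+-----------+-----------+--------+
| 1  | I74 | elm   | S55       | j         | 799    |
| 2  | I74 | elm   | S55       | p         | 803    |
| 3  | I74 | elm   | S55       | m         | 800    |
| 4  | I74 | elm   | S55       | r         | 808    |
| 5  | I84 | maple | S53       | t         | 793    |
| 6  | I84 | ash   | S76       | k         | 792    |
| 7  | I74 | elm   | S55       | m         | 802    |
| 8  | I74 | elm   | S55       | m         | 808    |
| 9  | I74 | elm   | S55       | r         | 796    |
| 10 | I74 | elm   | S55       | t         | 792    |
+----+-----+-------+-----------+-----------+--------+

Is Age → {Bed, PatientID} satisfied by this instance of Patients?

No

Age=I74: rows 1, 2, 3, 4, 7, 8, 9, 10 → {Bed,PatientID} = (elm, S55), (elm, S55), (elm, S55), (elm, S55), (elm, S55), (elm, S55), (elm, S55), (elm, S55) ✓
Age=I84: rows 5, 6 → {Bed,PatientID} takes values {(maple, S53), (ash, S76)} — violation
Two rows agree on Age but differ on {Bed, PatientID}, so Age → {Bed, PatientID} does not hold.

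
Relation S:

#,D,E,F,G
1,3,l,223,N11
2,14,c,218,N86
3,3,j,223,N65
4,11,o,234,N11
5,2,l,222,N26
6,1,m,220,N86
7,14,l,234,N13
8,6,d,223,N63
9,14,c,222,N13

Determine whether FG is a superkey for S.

Yes

All 9 rows have distinct FG values, so FG → (all attributes) holds and FG is a superkey.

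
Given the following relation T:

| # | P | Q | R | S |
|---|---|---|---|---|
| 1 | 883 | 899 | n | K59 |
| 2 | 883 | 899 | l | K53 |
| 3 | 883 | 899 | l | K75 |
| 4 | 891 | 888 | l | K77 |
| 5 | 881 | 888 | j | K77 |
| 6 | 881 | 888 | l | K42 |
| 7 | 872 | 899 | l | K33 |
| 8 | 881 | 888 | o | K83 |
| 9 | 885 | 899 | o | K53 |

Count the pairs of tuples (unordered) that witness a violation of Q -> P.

10

Q=899: violating pairs (1,7), (1,9), (2,7), (2,9), (3,7), (3,9), (7,9) — 7 pairs.
Q=888: violating pairs (4,5), (4,6), (4,8) — 3 pairs.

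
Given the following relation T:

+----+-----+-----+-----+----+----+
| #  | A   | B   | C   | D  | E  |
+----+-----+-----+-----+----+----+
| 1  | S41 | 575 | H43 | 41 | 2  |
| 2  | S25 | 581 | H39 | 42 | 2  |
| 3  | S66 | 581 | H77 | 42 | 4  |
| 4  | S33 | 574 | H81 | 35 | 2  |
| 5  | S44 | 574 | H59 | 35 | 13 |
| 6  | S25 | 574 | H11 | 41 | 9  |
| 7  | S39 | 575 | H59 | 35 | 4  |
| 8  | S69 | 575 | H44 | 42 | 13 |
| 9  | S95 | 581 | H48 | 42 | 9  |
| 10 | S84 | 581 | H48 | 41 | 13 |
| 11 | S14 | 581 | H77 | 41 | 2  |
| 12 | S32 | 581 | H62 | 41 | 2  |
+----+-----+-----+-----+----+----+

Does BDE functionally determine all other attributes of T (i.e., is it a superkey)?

Rows 11 and 12 have the same BDE value (B=581, D=41, E=2) but are distinct tuples, so BDE does not determine every attribute — not a superkey.

No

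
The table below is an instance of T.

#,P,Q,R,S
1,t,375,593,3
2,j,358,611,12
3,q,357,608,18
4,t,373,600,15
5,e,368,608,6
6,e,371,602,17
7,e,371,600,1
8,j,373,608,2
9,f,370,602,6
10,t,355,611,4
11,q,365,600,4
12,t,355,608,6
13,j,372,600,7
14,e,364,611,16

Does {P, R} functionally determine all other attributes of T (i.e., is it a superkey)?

All 14 rows have distinct {P, R} values, so {P, R} → (all attributes) holds and {P, R} is a superkey.

Yes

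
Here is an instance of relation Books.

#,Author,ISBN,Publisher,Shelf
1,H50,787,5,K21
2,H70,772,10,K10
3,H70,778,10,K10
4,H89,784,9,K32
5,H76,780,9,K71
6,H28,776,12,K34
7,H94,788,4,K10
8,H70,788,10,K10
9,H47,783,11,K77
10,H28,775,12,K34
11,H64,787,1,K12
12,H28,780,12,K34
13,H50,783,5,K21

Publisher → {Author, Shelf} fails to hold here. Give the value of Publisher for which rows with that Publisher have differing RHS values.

9

Publisher=5: rows 1, 13 → {Author,Shelf} = (H50, K21), (H50, K21) ✓
Publisher=10: rows 2, 3, 8 → {Author,Shelf} = (H70, K10), (H70, K10), (H70, K10) ✓
Publisher=9: rows 4, 5 → {Author,Shelf} takes values {(H89, K32), (H76, K71)} — violation
Publisher=12: rows 6, 10, 12 → {Author,Shelf} = (H28, K34), (H28, K34), (H28, K34) ✓
Publisher=4: row 7 → {Author,Shelf} = (H94, K10) ✓
Publisher=11: row 9 → {Author,Shelf} = (H47, K77) ✓
Publisher=1: row 11 → {Author,Shelf} = (H64, K12) ✓
The only Publisher value with inconsistent RHS is Publisher=9.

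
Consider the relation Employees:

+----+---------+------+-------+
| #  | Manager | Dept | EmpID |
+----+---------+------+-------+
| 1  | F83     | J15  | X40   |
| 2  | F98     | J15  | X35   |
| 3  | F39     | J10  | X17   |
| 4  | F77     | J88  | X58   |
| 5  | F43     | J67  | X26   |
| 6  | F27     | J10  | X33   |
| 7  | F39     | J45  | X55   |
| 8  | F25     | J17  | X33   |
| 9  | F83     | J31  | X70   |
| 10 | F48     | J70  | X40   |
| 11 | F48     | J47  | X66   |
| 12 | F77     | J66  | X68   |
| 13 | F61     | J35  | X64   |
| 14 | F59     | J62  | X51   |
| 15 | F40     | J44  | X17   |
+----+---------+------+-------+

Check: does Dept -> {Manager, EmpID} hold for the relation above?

No

Dept=J15: rows 1, 2 → {Manager,EmpID} takes values {(F83, X40), (F98, X35)} — violation
Dept=J10: rows 3, 6 → {Manager,EmpID} takes values {(F39, X17), (F27, X33)} — violation
Dept=J88: row 4 → {Manager,EmpID} = (F77, X58) ✓
Dept=J67: row 5 → {Manager,EmpID} = (F43, X26) ✓
Dept=J45: row 7 → {Manager,EmpID} = (F39, X55) ✓
Dept=J17: row 8 → {Manager,EmpID} = (F25, X33) ✓
Dept=J31: row 9 → {Manager,EmpID} = (F83, X70) ✓
Dept=J70: row 10 → {Manager,EmpID} = (F48, X40) ✓
Dept=J47: row 11 → {Manager,EmpID} = (F48, X66) ✓
Dept=J66: row 12 → {Manager,EmpID} = (F77, X68) ✓
Dept=J35: row 13 → {Manager,EmpID} = (F61, X64) ✓
Dept=J62: row 14 → {Manager,EmpID} = (F59, X51) ✓
Dept=J44: row 15 → {Manager,EmpID} = (F40, X17) ✓
Two rows agree on Dept but differ on {Manager, EmpID}, so Dept -> {Manager, EmpID} does not hold.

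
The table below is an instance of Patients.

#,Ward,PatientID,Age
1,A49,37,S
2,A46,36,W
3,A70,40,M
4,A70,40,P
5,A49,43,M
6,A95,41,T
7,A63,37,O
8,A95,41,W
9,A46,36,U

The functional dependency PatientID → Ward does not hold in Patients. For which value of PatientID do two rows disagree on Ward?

37

PatientID=37: rows 1, 7 → Ward takes values {A49, A63} — violation
PatientID=36: rows 2, 9 → Ward = A46, A46 ✓
PatientID=40: rows 3, 4 → Ward = A70, A70 ✓
PatientID=43: row 5 → Ward = A49 ✓
PatientID=41: rows 6, 8 → Ward = A95, A95 ✓
The only PatientID value with inconsistent Ward is PatientID=37.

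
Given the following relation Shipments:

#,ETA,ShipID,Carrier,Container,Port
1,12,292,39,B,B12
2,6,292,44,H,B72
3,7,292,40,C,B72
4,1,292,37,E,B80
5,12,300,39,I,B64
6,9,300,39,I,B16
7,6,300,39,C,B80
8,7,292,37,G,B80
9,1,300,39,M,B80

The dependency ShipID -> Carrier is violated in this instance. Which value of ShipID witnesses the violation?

ShipID=292: rows 1, 2, 3, 4, 8 → Carrier takes values {39, 44, 40, 37} — violation
ShipID=300: rows 5, 6, 7, 9 → Carrier = 39, 39, 39, 39 ✓
The only ShipID value with inconsistent Carrier is ShipID=292.

292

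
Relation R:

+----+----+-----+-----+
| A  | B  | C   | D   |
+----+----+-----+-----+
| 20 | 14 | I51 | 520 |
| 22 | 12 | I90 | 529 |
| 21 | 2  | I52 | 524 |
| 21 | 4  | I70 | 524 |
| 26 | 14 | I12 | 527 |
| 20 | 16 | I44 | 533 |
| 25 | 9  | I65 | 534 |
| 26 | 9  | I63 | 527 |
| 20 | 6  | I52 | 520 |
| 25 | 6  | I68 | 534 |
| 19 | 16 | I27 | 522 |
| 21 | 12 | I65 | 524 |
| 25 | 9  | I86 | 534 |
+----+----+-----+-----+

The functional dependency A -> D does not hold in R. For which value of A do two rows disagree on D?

20

A=20: 3 rows → D takes values {520, 533} — violation
A=22: 1 row → D = 529 ✓
A=21: 3 rows → D = 524, 524, 524 ✓
A=26: 2 rows → D = 527, 527 ✓
A=25: 3 rows → D = 534, 534, 534 ✓
A=19: 1 row → D = 522 ✓
The only A value with inconsistent D is A=20.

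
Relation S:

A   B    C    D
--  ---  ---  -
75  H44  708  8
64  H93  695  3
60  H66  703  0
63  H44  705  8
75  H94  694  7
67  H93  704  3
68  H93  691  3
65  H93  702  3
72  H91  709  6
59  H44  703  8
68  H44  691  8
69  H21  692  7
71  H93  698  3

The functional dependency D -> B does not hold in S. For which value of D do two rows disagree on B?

D=8: 4 rows → B = H44, H44, H44, H44 ✓
D=3: 5 rows → B = H93, H93, H93, H93, H93 ✓
D=0: 1 row → B = H66 ✓
D=7: 2 rows → B takes values {H94, H21} — violation
D=6: 1 row → B = H91 ✓
The only D value with inconsistent B is D=7.

7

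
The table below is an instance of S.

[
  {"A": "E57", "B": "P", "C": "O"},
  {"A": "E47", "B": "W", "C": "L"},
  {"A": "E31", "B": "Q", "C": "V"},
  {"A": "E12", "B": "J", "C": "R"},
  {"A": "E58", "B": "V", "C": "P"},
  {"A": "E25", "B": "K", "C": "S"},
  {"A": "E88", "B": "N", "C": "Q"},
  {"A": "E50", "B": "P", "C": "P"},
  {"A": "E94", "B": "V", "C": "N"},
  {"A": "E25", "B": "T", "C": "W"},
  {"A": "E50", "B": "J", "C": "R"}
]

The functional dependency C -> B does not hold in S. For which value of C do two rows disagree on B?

C=O: 1 row → B = P ✓
C=L: 1 row → B = W ✓
C=V: 1 row → B = Q ✓
C=R: 2 rows → B = J, J ✓
C=P: 2 rows → B takes values {V, P} — violation
C=S: 1 row → B = K ✓
C=Q: 1 row → B = N ✓
C=N: 1 row → B = V ✓
C=W: 1 row → B = T ✓
The only C value with inconsistent B is C=P.

P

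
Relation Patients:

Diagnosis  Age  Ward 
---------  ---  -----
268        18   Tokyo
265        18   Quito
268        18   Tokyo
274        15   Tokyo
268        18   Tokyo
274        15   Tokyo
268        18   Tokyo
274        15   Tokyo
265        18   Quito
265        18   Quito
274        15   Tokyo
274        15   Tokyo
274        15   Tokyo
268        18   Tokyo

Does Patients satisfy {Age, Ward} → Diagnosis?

(Age=18, Ward=Tokyo): 5 rows → Diagnosis = 268, 268, 268, 268, 268 ✓
(Age=18, Ward=Quito): 3 rows → Diagnosis = 265, 265, 265 ✓
(Age=15, Ward=Tokyo): 6 rows → Diagnosis = 274, 274, 274, 274, 274, 274 ✓
Every {Age, Ward} value is associated with a single Diagnosis value, so {Age, Ward} → Diagnosis holds.

Yes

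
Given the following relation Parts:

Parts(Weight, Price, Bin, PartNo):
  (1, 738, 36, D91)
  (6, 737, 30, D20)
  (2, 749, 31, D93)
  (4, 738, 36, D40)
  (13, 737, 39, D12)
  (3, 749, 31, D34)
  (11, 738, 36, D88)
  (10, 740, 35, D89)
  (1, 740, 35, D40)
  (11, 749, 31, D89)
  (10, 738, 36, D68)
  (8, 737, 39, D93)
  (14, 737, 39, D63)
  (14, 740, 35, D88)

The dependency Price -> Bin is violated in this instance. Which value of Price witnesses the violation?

Price=738: 4 rows → Bin = 36, 36, 36, 36 ✓
Price=737: 4 rows → Bin takes values {30, 39} — violation
Price=749: 3 rows → Bin = 31, 31, 31 ✓
Price=740: 3 rows → Bin = 35, 35, 35 ✓
The only Price value with inconsistent Bin is Price=737.

737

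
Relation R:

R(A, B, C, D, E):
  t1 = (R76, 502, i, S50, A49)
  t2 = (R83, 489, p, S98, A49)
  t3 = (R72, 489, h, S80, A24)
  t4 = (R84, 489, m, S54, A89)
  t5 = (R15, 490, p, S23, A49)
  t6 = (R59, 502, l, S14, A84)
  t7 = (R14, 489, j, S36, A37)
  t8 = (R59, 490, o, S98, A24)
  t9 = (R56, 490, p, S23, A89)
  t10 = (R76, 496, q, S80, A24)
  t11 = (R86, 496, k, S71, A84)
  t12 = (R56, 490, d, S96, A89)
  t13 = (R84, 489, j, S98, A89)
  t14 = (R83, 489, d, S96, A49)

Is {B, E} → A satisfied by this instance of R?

(B=502, E=A49): row 1 → A = R76 ✓
(B=489, E=A49): rows 2, 14 → A = R83, R83 ✓
(B=489, E=A24): row 3 → A = R72 ✓
(B=489, E=A89): rows 4, 13 → A = R84, R84 ✓
(B=490, E=A49): row 5 → A = R15 ✓
(B=502, E=A84): row 6 → A = R59 ✓
(B=489, E=A37): row 7 → A = R14 ✓
(B=490, E=A24): row 8 → A = R59 ✓
(B=490, E=A89): rows 9, 12 → A = R56, R56 ✓
(B=496, E=A24): row 10 → A = R76 ✓
(B=496, E=A84): row 11 → A = R86 ✓
Every {B, E} value is associated with a single A value, so {B, E} → A holds.

Yes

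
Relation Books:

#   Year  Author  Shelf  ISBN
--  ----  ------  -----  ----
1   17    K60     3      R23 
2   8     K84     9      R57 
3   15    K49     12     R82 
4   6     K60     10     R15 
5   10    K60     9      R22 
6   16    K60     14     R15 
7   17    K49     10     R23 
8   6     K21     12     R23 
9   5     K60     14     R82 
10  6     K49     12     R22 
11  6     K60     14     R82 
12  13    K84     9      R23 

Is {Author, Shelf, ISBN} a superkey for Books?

No

Rows 9 and 11 have the same {Author, Shelf, ISBN} value (Author=K60, Shelf=14, ISBN=R82) but are distinct tuples, so {Author, Shelf, ISBN} does not determine every attribute — not a superkey.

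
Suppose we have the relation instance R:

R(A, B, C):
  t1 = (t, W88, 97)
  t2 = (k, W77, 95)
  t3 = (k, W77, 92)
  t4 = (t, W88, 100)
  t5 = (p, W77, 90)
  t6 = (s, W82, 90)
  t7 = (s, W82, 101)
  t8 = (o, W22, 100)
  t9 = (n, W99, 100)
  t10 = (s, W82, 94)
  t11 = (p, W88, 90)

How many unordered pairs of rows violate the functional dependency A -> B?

A=t: all 2 rows agree on B — 0 pairs.
A=k: all 2 rows agree on B — 0 pairs.
A=p: violating pairs (5,11) — 1 pair.
A=s: all 3 rows agree on B — 0 pairs.

1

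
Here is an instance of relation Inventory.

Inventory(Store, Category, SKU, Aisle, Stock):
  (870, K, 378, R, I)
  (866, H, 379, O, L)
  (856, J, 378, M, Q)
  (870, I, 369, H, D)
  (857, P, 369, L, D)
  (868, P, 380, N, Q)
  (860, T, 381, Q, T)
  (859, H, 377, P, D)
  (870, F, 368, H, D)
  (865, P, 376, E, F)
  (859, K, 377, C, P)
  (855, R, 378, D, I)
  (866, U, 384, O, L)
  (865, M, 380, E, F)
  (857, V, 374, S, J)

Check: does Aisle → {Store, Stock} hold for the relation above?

Yes

Aisle=R: 1 row → {Store,Stock} = (870, I) ✓
Aisle=O: 2 rows → {Store,Stock} = (866, L), (866, L) ✓
Aisle=M: 1 row → {Store,Stock} = (856, Q) ✓
Aisle=H: 2 rows → {Store,Stock} = (870, D), (870, D) ✓
Aisle=L: 1 row → {Store,Stock} = (857, D) ✓
Aisle=N: 1 row → {Store,Stock} = (868, Q) ✓
Aisle=Q: 1 row → {Store,Stock} = (860, T) ✓
Aisle=P: 1 row → {Store,Stock} = (859, D) ✓
Aisle=E: 2 rows → {Store,Stock} = (865, F), (865, F) ✓
Aisle=C: 1 row → {Store,Stock} = (859, P) ✓
Aisle=D: 1 row → {Store,Stock} = (855, I) ✓
Aisle=S: 1 row → {Store,Stock} = (857, J) ✓
Every Aisle value is associated with a single {Store, Stock} value, so Aisle → {Store, Stock} holds.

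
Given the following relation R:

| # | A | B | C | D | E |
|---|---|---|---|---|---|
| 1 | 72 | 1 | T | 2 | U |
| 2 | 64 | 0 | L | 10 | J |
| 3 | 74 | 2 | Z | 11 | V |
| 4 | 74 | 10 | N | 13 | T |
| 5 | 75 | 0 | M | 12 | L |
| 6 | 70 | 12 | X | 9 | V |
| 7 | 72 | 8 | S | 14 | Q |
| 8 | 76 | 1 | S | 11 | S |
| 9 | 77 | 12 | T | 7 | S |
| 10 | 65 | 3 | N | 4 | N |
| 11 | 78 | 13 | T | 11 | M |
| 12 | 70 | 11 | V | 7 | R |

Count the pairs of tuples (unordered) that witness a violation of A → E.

3

A=72: violating pairs (1,7) — 1 pair.
A=74: violating pairs (3,4) — 1 pair.
A=70: violating pairs (6,12) — 1 pair.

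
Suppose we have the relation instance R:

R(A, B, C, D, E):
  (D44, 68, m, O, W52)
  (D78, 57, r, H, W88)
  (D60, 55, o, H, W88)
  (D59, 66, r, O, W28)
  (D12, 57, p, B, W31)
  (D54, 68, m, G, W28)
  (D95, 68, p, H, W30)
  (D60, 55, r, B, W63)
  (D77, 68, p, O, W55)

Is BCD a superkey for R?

Yes

All 9 rows have distinct BCD values, so BCD → (all attributes) holds and BCD is a superkey.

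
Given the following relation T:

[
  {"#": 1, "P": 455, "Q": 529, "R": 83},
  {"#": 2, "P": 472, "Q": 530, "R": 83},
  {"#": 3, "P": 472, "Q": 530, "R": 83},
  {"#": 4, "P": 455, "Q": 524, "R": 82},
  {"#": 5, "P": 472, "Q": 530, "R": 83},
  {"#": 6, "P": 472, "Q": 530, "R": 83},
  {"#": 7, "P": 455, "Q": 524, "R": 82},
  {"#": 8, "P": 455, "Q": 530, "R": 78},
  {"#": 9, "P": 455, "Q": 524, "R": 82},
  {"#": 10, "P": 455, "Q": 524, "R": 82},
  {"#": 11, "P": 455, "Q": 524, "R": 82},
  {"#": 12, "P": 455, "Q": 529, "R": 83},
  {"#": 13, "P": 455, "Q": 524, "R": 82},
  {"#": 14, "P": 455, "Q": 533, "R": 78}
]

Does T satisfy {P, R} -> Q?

No

(P=455, R=83): rows 1, 12 → Q = 529, 529 ✓
(P=472, R=83): rows 2, 3, 5, 6 → Q = 530, 530, 530, 530 ✓
(P=455, R=82): rows 4, 7, 9, 10, 11, 13 → Q = 524, 524, 524, 524, 524, 524 ✓
(P=455, R=78): rows 8, 14 → Q takes values {530, 533} — violation
Two rows agree on {P, R} but differ on Q, so {P, R} -> Q does not hold.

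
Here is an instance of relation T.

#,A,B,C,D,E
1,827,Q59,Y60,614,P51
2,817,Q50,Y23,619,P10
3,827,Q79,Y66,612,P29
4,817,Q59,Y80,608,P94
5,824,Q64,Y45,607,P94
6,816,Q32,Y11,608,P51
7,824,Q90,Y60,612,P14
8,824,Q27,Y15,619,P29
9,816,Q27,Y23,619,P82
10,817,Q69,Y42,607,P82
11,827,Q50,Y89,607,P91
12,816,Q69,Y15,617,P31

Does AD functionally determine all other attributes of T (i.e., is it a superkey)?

All 12 rows have distinct AD values, so AD → (all attributes) holds and AD is a superkey.

Yes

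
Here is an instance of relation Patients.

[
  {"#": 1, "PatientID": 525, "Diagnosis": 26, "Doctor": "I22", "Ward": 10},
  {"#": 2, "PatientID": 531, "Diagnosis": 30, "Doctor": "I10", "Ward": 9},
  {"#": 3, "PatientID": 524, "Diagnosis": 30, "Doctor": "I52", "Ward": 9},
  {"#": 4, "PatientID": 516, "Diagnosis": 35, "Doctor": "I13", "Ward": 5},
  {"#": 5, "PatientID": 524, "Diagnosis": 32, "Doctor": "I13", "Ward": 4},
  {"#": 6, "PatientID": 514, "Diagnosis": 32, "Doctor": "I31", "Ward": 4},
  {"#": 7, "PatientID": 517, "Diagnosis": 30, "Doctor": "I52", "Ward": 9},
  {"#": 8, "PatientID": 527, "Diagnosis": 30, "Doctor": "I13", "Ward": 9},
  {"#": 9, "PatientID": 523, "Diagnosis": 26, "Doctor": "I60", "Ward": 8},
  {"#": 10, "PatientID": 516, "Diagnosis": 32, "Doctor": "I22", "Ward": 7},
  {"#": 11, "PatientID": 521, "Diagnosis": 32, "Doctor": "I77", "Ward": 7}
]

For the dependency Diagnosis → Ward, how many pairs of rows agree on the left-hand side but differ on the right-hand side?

5

Diagnosis=26: violating pairs (1,9) — 1 pair.
Diagnosis=30: all 4 rows agree on Ward — 0 pairs.
Diagnosis=32: violating pairs (5,10), (5,11), (6,10), (6,11) — 4 pairs.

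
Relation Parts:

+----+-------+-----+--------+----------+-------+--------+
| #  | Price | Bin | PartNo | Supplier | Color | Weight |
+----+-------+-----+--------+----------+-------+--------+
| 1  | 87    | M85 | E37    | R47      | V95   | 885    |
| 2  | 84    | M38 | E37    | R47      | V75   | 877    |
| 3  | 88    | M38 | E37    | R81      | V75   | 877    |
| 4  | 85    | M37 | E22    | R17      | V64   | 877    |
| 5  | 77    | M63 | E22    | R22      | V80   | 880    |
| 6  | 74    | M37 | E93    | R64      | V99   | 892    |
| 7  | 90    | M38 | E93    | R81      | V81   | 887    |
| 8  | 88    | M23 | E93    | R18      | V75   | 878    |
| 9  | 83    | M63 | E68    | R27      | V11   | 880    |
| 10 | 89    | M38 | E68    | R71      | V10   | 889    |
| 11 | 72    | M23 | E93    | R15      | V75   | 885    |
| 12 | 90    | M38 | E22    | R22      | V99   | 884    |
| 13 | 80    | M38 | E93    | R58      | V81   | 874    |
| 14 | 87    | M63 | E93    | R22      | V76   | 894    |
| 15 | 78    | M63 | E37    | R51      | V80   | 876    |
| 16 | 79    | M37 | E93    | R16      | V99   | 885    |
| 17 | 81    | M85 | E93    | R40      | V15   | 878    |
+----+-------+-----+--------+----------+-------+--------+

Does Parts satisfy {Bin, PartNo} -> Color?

(Bin=M85, PartNo=E37): row 1 → Color = V95 ✓
(Bin=M38, PartNo=E37): rows 2, 3 → Color = V75, V75 ✓
(Bin=M37, PartNo=E22): row 4 → Color = V64 ✓
(Bin=M63, PartNo=E22): row 5 → Color = V80 ✓
(Bin=M37, PartNo=E93): rows 6, 16 → Color = V99, V99 ✓
(Bin=M38, PartNo=E93): rows 7, 13 → Color = V81, V81 ✓
(Bin=M23, PartNo=E93): rows 8, 11 → Color = V75, V75 ✓
(Bin=M63, PartNo=E68): row 9 → Color = V11 ✓
(Bin=M38, PartNo=E68): row 10 → Color = V10 ✓
(Bin=M38, PartNo=E22): row 12 → Color = V99 ✓
(Bin=M63, PartNo=E93): row 14 → Color = V76 ✓
(Bin=M63, PartNo=E37): row 15 → Color = V80 ✓
(Bin=M85, PartNo=E93): row 17 → Color = V15 ✓
Every {Bin, PartNo} value is associated with a single Color value, so {Bin, PartNo} -> Color holds.

Yes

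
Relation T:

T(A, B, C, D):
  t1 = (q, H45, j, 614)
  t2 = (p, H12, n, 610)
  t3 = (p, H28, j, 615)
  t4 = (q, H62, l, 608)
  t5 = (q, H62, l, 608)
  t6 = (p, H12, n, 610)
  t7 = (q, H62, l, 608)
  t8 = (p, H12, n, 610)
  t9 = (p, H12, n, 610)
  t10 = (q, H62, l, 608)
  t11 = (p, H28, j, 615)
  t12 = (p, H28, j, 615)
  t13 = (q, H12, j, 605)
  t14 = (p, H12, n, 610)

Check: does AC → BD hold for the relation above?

No

(A=q, C=j): rows 1, 13 → {B,D} takes values {(H45, 614), (H12, 605)} — violation
(A=p, C=n): rows 2, 6, 8, 9, 14 → {B,D} = (H12, 610), (H12, 610), (H12, 610), (H12, 610), (H12, 610) ✓
(A=p, C=j): rows 3, 11, 12 → {B,D} = (H28, 615), (H28, 615), (H28, 615) ✓
(A=q, C=l): rows 4, 5, 7, 10 → {B,D} = (H62, 608), (H62, 608), (H62, 608), (H62, 608) ✓
Two rows agree on AC but differ on BD, so AC → BD does not hold.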